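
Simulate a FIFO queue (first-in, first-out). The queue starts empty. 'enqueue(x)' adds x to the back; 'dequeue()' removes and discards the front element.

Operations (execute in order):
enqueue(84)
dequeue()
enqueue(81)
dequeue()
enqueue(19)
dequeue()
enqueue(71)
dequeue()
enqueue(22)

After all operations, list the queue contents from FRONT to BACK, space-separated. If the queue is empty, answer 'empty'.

enqueue(84): [84]
dequeue(): []
enqueue(81): [81]
dequeue(): []
enqueue(19): [19]
dequeue(): []
enqueue(71): [71]
dequeue(): []
enqueue(22): [22]

Answer: 22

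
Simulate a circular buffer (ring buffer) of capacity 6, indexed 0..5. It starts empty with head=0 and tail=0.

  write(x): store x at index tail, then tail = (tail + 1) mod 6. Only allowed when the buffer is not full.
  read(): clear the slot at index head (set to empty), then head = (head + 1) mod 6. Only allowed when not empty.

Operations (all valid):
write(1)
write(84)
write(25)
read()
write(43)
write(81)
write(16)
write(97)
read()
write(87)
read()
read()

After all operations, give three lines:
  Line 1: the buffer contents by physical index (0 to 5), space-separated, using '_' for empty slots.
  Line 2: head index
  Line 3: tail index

write(1): buf=[1 _ _ _ _ _], head=0, tail=1, size=1
write(84): buf=[1 84 _ _ _ _], head=0, tail=2, size=2
write(25): buf=[1 84 25 _ _ _], head=0, tail=3, size=3
read(): buf=[_ 84 25 _ _ _], head=1, tail=3, size=2
write(43): buf=[_ 84 25 43 _ _], head=1, tail=4, size=3
write(81): buf=[_ 84 25 43 81 _], head=1, tail=5, size=4
write(16): buf=[_ 84 25 43 81 16], head=1, tail=0, size=5
write(97): buf=[97 84 25 43 81 16], head=1, tail=1, size=6
read(): buf=[97 _ 25 43 81 16], head=2, tail=1, size=5
write(87): buf=[97 87 25 43 81 16], head=2, tail=2, size=6
read(): buf=[97 87 _ 43 81 16], head=3, tail=2, size=5
read(): buf=[97 87 _ _ 81 16], head=4, tail=2, size=4

Answer: 97 87 _ _ 81 16
4
2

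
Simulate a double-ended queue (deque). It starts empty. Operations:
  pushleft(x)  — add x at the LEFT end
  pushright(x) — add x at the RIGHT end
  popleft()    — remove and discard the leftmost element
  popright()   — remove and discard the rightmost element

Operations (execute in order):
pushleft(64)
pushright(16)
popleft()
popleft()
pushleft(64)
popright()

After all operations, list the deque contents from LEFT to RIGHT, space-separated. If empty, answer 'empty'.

pushleft(64): [64]
pushright(16): [64, 16]
popleft(): [16]
popleft(): []
pushleft(64): [64]
popright(): []

Answer: empty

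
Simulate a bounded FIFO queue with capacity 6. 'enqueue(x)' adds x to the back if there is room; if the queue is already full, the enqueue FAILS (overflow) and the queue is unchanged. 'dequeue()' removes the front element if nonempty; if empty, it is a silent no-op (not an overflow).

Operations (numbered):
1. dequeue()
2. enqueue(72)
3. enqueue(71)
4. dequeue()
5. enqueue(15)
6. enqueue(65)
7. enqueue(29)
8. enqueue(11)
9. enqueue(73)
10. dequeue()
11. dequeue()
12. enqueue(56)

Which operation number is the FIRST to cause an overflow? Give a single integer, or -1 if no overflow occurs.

Answer: -1

Derivation:
1. dequeue(): empty, no-op, size=0
2. enqueue(72): size=1
3. enqueue(71): size=2
4. dequeue(): size=1
5. enqueue(15): size=2
6. enqueue(65): size=3
7. enqueue(29): size=4
8. enqueue(11): size=5
9. enqueue(73): size=6
10. dequeue(): size=5
11. dequeue(): size=4
12. enqueue(56): size=5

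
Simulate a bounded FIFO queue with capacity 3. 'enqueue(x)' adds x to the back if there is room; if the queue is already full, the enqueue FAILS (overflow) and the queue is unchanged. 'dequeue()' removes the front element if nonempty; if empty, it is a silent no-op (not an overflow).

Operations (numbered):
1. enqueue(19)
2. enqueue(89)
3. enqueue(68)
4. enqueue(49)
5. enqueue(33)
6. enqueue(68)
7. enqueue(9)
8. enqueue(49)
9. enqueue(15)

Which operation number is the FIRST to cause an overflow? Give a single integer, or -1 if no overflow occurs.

1. enqueue(19): size=1
2. enqueue(89): size=2
3. enqueue(68): size=3
4. enqueue(49): size=3=cap → OVERFLOW (fail)
5. enqueue(33): size=3=cap → OVERFLOW (fail)
6. enqueue(68): size=3=cap → OVERFLOW (fail)
7. enqueue(9): size=3=cap → OVERFLOW (fail)
8. enqueue(49): size=3=cap → OVERFLOW (fail)
9. enqueue(15): size=3=cap → OVERFLOW (fail)

Answer: 4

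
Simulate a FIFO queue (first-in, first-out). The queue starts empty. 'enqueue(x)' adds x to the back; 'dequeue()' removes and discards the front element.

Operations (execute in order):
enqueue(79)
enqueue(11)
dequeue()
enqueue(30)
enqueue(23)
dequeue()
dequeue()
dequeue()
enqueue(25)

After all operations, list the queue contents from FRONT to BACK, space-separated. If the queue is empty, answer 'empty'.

Answer: 25

Derivation:
enqueue(79): [79]
enqueue(11): [79, 11]
dequeue(): [11]
enqueue(30): [11, 30]
enqueue(23): [11, 30, 23]
dequeue(): [30, 23]
dequeue(): [23]
dequeue(): []
enqueue(25): [25]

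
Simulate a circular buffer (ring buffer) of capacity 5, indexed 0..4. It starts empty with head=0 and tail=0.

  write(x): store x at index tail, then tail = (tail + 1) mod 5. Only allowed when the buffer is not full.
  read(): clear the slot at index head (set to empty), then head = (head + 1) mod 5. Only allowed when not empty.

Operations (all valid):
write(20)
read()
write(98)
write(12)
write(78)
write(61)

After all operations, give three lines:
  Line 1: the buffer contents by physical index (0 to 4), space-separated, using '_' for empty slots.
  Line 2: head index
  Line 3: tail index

Answer: _ 98 12 78 61
1
0

Derivation:
write(20): buf=[20 _ _ _ _], head=0, tail=1, size=1
read(): buf=[_ _ _ _ _], head=1, tail=1, size=0
write(98): buf=[_ 98 _ _ _], head=1, tail=2, size=1
write(12): buf=[_ 98 12 _ _], head=1, tail=3, size=2
write(78): buf=[_ 98 12 78 _], head=1, tail=4, size=3
write(61): buf=[_ 98 12 78 61], head=1, tail=0, size=4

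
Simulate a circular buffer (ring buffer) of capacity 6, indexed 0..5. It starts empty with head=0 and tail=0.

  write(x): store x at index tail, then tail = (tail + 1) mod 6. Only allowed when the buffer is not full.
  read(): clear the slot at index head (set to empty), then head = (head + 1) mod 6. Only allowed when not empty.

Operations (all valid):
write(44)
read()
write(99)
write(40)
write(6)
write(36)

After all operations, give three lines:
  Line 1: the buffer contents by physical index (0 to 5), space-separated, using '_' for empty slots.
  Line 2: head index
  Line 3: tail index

Answer: _ 99 40 6 36 _
1
5

Derivation:
write(44): buf=[44 _ _ _ _ _], head=0, tail=1, size=1
read(): buf=[_ _ _ _ _ _], head=1, tail=1, size=0
write(99): buf=[_ 99 _ _ _ _], head=1, tail=2, size=1
write(40): buf=[_ 99 40 _ _ _], head=1, tail=3, size=2
write(6): buf=[_ 99 40 6 _ _], head=1, tail=4, size=3
write(36): buf=[_ 99 40 6 36 _], head=1, tail=5, size=4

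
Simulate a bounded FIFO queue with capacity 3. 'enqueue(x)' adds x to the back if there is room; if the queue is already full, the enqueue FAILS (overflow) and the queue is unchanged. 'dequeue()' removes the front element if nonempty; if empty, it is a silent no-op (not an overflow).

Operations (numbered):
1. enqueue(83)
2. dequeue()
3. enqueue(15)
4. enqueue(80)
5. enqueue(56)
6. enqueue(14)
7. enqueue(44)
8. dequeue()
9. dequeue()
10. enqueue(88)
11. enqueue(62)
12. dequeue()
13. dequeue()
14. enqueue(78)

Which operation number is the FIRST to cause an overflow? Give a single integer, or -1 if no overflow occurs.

Answer: 6

Derivation:
1. enqueue(83): size=1
2. dequeue(): size=0
3. enqueue(15): size=1
4. enqueue(80): size=2
5. enqueue(56): size=3
6. enqueue(14): size=3=cap → OVERFLOW (fail)
7. enqueue(44): size=3=cap → OVERFLOW (fail)
8. dequeue(): size=2
9. dequeue(): size=1
10. enqueue(88): size=2
11. enqueue(62): size=3
12. dequeue(): size=2
13. dequeue(): size=1
14. enqueue(78): size=2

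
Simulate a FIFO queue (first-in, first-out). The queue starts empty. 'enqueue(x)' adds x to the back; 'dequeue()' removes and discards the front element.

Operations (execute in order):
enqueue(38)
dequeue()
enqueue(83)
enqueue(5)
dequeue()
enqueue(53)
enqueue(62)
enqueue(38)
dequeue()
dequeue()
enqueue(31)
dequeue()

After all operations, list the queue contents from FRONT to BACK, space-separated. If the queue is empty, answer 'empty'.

enqueue(38): [38]
dequeue(): []
enqueue(83): [83]
enqueue(5): [83, 5]
dequeue(): [5]
enqueue(53): [5, 53]
enqueue(62): [5, 53, 62]
enqueue(38): [5, 53, 62, 38]
dequeue(): [53, 62, 38]
dequeue(): [62, 38]
enqueue(31): [62, 38, 31]
dequeue(): [38, 31]

Answer: 38 31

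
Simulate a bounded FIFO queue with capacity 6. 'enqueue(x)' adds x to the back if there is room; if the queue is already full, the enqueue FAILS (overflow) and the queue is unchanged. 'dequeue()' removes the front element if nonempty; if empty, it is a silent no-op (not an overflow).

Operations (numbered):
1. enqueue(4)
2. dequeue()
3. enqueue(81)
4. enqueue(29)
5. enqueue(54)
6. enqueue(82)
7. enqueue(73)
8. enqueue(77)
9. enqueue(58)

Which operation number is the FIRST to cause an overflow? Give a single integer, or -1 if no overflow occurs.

Answer: 9

Derivation:
1. enqueue(4): size=1
2. dequeue(): size=0
3. enqueue(81): size=1
4. enqueue(29): size=2
5. enqueue(54): size=3
6. enqueue(82): size=4
7. enqueue(73): size=5
8. enqueue(77): size=6
9. enqueue(58): size=6=cap → OVERFLOW (fail)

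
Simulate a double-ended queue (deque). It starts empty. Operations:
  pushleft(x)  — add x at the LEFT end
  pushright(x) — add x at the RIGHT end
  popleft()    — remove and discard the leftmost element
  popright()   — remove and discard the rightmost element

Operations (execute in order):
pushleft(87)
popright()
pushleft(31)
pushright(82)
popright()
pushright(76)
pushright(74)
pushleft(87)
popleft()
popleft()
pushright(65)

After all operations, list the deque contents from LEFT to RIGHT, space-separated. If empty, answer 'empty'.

Answer: 76 74 65

Derivation:
pushleft(87): [87]
popright(): []
pushleft(31): [31]
pushright(82): [31, 82]
popright(): [31]
pushright(76): [31, 76]
pushright(74): [31, 76, 74]
pushleft(87): [87, 31, 76, 74]
popleft(): [31, 76, 74]
popleft(): [76, 74]
pushright(65): [76, 74, 65]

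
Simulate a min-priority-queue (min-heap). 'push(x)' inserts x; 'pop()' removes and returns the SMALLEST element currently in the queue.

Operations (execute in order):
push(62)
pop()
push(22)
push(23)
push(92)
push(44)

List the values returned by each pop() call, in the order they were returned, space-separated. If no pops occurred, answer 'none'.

Answer: 62

Derivation:
push(62): heap contents = [62]
pop() → 62: heap contents = []
push(22): heap contents = [22]
push(23): heap contents = [22, 23]
push(92): heap contents = [22, 23, 92]
push(44): heap contents = [22, 23, 44, 92]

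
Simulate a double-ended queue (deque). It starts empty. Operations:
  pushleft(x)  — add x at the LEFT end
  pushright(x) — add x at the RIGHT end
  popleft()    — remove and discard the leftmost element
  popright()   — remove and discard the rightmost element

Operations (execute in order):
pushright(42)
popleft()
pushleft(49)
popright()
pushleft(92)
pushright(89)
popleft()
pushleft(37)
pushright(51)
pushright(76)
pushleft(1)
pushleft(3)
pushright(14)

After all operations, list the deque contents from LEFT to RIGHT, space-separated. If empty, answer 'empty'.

pushright(42): [42]
popleft(): []
pushleft(49): [49]
popright(): []
pushleft(92): [92]
pushright(89): [92, 89]
popleft(): [89]
pushleft(37): [37, 89]
pushright(51): [37, 89, 51]
pushright(76): [37, 89, 51, 76]
pushleft(1): [1, 37, 89, 51, 76]
pushleft(3): [3, 1, 37, 89, 51, 76]
pushright(14): [3, 1, 37, 89, 51, 76, 14]

Answer: 3 1 37 89 51 76 14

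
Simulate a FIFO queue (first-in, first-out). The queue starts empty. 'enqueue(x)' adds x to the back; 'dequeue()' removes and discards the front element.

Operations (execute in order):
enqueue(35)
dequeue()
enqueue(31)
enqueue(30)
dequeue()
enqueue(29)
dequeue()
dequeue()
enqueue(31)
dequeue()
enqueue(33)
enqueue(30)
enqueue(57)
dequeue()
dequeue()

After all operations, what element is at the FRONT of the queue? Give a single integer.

Answer: 57

Derivation:
enqueue(35): queue = [35]
dequeue(): queue = []
enqueue(31): queue = [31]
enqueue(30): queue = [31, 30]
dequeue(): queue = [30]
enqueue(29): queue = [30, 29]
dequeue(): queue = [29]
dequeue(): queue = []
enqueue(31): queue = [31]
dequeue(): queue = []
enqueue(33): queue = [33]
enqueue(30): queue = [33, 30]
enqueue(57): queue = [33, 30, 57]
dequeue(): queue = [30, 57]
dequeue(): queue = [57]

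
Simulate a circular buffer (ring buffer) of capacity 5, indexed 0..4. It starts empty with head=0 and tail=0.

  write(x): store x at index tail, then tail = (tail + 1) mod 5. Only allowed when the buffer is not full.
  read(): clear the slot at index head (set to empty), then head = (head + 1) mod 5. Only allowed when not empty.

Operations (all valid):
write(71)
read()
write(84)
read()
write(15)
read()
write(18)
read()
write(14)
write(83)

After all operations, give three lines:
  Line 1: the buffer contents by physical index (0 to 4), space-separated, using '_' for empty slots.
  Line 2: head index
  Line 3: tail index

Answer: 83 _ _ _ 14
4
1

Derivation:
write(71): buf=[71 _ _ _ _], head=0, tail=1, size=1
read(): buf=[_ _ _ _ _], head=1, tail=1, size=0
write(84): buf=[_ 84 _ _ _], head=1, tail=2, size=1
read(): buf=[_ _ _ _ _], head=2, tail=2, size=0
write(15): buf=[_ _ 15 _ _], head=2, tail=3, size=1
read(): buf=[_ _ _ _ _], head=3, tail=3, size=0
write(18): buf=[_ _ _ 18 _], head=3, tail=4, size=1
read(): buf=[_ _ _ _ _], head=4, tail=4, size=0
write(14): buf=[_ _ _ _ 14], head=4, tail=0, size=1
write(83): buf=[83 _ _ _ 14], head=4, tail=1, size=2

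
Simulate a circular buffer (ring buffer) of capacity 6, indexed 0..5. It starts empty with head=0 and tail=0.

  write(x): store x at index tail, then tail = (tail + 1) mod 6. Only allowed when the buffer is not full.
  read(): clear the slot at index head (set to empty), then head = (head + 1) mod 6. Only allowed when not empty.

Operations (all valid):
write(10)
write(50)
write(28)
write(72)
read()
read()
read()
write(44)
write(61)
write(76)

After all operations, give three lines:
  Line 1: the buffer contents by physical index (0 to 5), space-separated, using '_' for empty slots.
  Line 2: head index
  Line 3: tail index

write(10): buf=[10 _ _ _ _ _], head=0, tail=1, size=1
write(50): buf=[10 50 _ _ _ _], head=0, tail=2, size=2
write(28): buf=[10 50 28 _ _ _], head=0, tail=3, size=3
write(72): buf=[10 50 28 72 _ _], head=0, tail=4, size=4
read(): buf=[_ 50 28 72 _ _], head=1, tail=4, size=3
read(): buf=[_ _ 28 72 _ _], head=2, tail=4, size=2
read(): buf=[_ _ _ 72 _ _], head=3, tail=4, size=1
write(44): buf=[_ _ _ 72 44 _], head=3, tail=5, size=2
write(61): buf=[_ _ _ 72 44 61], head=3, tail=0, size=3
write(76): buf=[76 _ _ 72 44 61], head=3, tail=1, size=4

Answer: 76 _ _ 72 44 61
3
1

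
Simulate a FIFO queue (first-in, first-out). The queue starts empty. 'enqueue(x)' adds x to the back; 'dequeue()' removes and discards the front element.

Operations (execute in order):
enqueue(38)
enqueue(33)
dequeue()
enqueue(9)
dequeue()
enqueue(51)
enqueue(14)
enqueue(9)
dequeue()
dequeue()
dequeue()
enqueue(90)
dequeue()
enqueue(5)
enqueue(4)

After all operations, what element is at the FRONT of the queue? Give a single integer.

Answer: 90

Derivation:
enqueue(38): queue = [38]
enqueue(33): queue = [38, 33]
dequeue(): queue = [33]
enqueue(9): queue = [33, 9]
dequeue(): queue = [9]
enqueue(51): queue = [9, 51]
enqueue(14): queue = [9, 51, 14]
enqueue(9): queue = [9, 51, 14, 9]
dequeue(): queue = [51, 14, 9]
dequeue(): queue = [14, 9]
dequeue(): queue = [9]
enqueue(90): queue = [9, 90]
dequeue(): queue = [90]
enqueue(5): queue = [90, 5]
enqueue(4): queue = [90, 5, 4]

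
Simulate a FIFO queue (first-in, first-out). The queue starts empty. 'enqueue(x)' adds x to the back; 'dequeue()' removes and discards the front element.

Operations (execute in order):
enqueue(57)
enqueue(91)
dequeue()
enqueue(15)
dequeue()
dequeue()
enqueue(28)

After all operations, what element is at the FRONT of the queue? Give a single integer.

Answer: 28

Derivation:
enqueue(57): queue = [57]
enqueue(91): queue = [57, 91]
dequeue(): queue = [91]
enqueue(15): queue = [91, 15]
dequeue(): queue = [15]
dequeue(): queue = []
enqueue(28): queue = [28]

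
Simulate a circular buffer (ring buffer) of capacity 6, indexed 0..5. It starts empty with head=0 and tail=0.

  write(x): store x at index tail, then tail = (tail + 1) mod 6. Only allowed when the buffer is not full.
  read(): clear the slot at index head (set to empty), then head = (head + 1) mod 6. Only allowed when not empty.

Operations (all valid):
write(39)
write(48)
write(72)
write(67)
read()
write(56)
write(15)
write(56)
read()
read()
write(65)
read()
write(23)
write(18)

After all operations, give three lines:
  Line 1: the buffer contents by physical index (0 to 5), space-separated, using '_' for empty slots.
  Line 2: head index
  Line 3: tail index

Answer: 56 65 23 18 56 15
4
4

Derivation:
write(39): buf=[39 _ _ _ _ _], head=0, tail=1, size=1
write(48): buf=[39 48 _ _ _ _], head=0, tail=2, size=2
write(72): buf=[39 48 72 _ _ _], head=0, tail=3, size=3
write(67): buf=[39 48 72 67 _ _], head=0, tail=4, size=4
read(): buf=[_ 48 72 67 _ _], head=1, tail=4, size=3
write(56): buf=[_ 48 72 67 56 _], head=1, tail=5, size=4
write(15): buf=[_ 48 72 67 56 15], head=1, tail=0, size=5
write(56): buf=[56 48 72 67 56 15], head=1, tail=1, size=6
read(): buf=[56 _ 72 67 56 15], head=2, tail=1, size=5
read(): buf=[56 _ _ 67 56 15], head=3, tail=1, size=4
write(65): buf=[56 65 _ 67 56 15], head=3, tail=2, size=5
read(): buf=[56 65 _ _ 56 15], head=4, tail=2, size=4
write(23): buf=[56 65 23 _ 56 15], head=4, tail=3, size=5
write(18): buf=[56 65 23 18 56 15], head=4, tail=4, size=6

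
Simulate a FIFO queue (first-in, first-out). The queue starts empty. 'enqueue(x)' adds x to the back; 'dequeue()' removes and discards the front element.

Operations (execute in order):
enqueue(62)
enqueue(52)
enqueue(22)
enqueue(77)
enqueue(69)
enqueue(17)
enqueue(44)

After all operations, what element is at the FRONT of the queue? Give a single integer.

Answer: 62

Derivation:
enqueue(62): queue = [62]
enqueue(52): queue = [62, 52]
enqueue(22): queue = [62, 52, 22]
enqueue(77): queue = [62, 52, 22, 77]
enqueue(69): queue = [62, 52, 22, 77, 69]
enqueue(17): queue = [62, 52, 22, 77, 69, 17]
enqueue(44): queue = [62, 52, 22, 77, 69, 17, 44]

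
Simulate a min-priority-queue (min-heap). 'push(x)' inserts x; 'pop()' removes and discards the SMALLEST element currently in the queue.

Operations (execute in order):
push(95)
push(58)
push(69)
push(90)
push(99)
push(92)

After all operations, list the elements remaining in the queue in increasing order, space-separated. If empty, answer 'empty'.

push(95): heap contents = [95]
push(58): heap contents = [58, 95]
push(69): heap contents = [58, 69, 95]
push(90): heap contents = [58, 69, 90, 95]
push(99): heap contents = [58, 69, 90, 95, 99]
push(92): heap contents = [58, 69, 90, 92, 95, 99]

Answer: 58 69 90 92 95 99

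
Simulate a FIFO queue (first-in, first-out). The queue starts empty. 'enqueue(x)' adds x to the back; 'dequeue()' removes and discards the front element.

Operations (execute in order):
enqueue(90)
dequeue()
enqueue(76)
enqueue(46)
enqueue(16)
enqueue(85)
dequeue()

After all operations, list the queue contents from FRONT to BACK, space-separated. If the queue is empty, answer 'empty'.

enqueue(90): [90]
dequeue(): []
enqueue(76): [76]
enqueue(46): [76, 46]
enqueue(16): [76, 46, 16]
enqueue(85): [76, 46, 16, 85]
dequeue(): [46, 16, 85]

Answer: 46 16 85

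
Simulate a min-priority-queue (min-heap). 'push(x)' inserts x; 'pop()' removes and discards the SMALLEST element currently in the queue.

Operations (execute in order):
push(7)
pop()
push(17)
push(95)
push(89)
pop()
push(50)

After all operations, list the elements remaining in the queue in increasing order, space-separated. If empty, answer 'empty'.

push(7): heap contents = [7]
pop() → 7: heap contents = []
push(17): heap contents = [17]
push(95): heap contents = [17, 95]
push(89): heap contents = [17, 89, 95]
pop() → 17: heap contents = [89, 95]
push(50): heap contents = [50, 89, 95]

Answer: 50 89 95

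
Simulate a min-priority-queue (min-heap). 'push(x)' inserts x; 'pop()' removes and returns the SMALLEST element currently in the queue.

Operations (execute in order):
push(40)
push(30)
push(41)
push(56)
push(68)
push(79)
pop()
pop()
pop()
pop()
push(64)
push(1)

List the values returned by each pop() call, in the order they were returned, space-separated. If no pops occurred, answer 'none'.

push(40): heap contents = [40]
push(30): heap contents = [30, 40]
push(41): heap contents = [30, 40, 41]
push(56): heap contents = [30, 40, 41, 56]
push(68): heap contents = [30, 40, 41, 56, 68]
push(79): heap contents = [30, 40, 41, 56, 68, 79]
pop() → 30: heap contents = [40, 41, 56, 68, 79]
pop() → 40: heap contents = [41, 56, 68, 79]
pop() → 41: heap contents = [56, 68, 79]
pop() → 56: heap contents = [68, 79]
push(64): heap contents = [64, 68, 79]
push(1): heap contents = [1, 64, 68, 79]

Answer: 30 40 41 56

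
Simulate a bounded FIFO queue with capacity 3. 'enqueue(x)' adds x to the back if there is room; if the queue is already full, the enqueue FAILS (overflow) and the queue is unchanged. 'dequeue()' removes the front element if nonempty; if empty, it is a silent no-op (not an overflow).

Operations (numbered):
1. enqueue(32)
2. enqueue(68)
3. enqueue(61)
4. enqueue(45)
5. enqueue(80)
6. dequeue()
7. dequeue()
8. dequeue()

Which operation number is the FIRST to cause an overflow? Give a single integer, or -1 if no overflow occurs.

1. enqueue(32): size=1
2. enqueue(68): size=2
3. enqueue(61): size=3
4. enqueue(45): size=3=cap → OVERFLOW (fail)
5. enqueue(80): size=3=cap → OVERFLOW (fail)
6. dequeue(): size=2
7. dequeue(): size=1
8. dequeue(): size=0

Answer: 4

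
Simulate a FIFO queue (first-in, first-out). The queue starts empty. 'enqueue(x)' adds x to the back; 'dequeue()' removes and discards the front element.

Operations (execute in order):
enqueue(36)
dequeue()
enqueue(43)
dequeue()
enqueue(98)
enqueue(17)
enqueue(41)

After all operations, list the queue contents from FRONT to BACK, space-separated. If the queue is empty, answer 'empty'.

Answer: 98 17 41

Derivation:
enqueue(36): [36]
dequeue(): []
enqueue(43): [43]
dequeue(): []
enqueue(98): [98]
enqueue(17): [98, 17]
enqueue(41): [98, 17, 41]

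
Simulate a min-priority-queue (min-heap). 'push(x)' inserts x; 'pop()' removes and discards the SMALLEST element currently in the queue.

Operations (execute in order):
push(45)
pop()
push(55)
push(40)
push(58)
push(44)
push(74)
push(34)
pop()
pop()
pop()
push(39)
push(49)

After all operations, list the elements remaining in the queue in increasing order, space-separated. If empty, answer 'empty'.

push(45): heap contents = [45]
pop() → 45: heap contents = []
push(55): heap contents = [55]
push(40): heap contents = [40, 55]
push(58): heap contents = [40, 55, 58]
push(44): heap contents = [40, 44, 55, 58]
push(74): heap contents = [40, 44, 55, 58, 74]
push(34): heap contents = [34, 40, 44, 55, 58, 74]
pop() → 34: heap contents = [40, 44, 55, 58, 74]
pop() → 40: heap contents = [44, 55, 58, 74]
pop() → 44: heap contents = [55, 58, 74]
push(39): heap contents = [39, 55, 58, 74]
push(49): heap contents = [39, 49, 55, 58, 74]

Answer: 39 49 55 58 74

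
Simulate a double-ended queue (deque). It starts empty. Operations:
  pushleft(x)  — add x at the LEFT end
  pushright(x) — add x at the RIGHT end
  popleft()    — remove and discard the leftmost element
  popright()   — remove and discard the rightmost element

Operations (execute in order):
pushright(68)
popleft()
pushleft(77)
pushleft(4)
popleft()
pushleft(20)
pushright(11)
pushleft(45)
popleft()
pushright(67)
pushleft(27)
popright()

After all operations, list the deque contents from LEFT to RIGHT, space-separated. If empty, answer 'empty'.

pushright(68): [68]
popleft(): []
pushleft(77): [77]
pushleft(4): [4, 77]
popleft(): [77]
pushleft(20): [20, 77]
pushright(11): [20, 77, 11]
pushleft(45): [45, 20, 77, 11]
popleft(): [20, 77, 11]
pushright(67): [20, 77, 11, 67]
pushleft(27): [27, 20, 77, 11, 67]
popright(): [27, 20, 77, 11]

Answer: 27 20 77 11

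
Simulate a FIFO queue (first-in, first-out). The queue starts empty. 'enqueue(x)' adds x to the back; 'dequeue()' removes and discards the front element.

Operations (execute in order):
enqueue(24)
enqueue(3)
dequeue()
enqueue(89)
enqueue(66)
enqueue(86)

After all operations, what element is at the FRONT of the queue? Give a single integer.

enqueue(24): queue = [24]
enqueue(3): queue = [24, 3]
dequeue(): queue = [3]
enqueue(89): queue = [3, 89]
enqueue(66): queue = [3, 89, 66]
enqueue(86): queue = [3, 89, 66, 86]

Answer: 3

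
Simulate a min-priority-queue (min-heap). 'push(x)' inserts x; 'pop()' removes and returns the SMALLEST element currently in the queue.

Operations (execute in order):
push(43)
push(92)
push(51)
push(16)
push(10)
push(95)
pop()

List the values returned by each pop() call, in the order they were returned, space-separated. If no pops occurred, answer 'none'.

Answer: 10

Derivation:
push(43): heap contents = [43]
push(92): heap contents = [43, 92]
push(51): heap contents = [43, 51, 92]
push(16): heap contents = [16, 43, 51, 92]
push(10): heap contents = [10, 16, 43, 51, 92]
push(95): heap contents = [10, 16, 43, 51, 92, 95]
pop() → 10: heap contents = [16, 43, 51, 92, 95]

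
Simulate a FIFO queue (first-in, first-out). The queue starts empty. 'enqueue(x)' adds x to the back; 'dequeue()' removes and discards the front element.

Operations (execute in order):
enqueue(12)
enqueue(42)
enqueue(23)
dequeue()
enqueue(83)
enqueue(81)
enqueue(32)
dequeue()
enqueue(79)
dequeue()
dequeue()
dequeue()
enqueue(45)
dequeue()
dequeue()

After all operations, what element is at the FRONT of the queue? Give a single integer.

Answer: 45

Derivation:
enqueue(12): queue = [12]
enqueue(42): queue = [12, 42]
enqueue(23): queue = [12, 42, 23]
dequeue(): queue = [42, 23]
enqueue(83): queue = [42, 23, 83]
enqueue(81): queue = [42, 23, 83, 81]
enqueue(32): queue = [42, 23, 83, 81, 32]
dequeue(): queue = [23, 83, 81, 32]
enqueue(79): queue = [23, 83, 81, 32, 79]
dequeue(): queue = [83, 81, 32, 79]
dequeue(): queue = [81, 32, 79]
dequeue(): queue = [32, 79]
enqueue(45): queue = [32, 79, 45]
dequeue(): queue = [79, 45]
dequeue(): queue = [45]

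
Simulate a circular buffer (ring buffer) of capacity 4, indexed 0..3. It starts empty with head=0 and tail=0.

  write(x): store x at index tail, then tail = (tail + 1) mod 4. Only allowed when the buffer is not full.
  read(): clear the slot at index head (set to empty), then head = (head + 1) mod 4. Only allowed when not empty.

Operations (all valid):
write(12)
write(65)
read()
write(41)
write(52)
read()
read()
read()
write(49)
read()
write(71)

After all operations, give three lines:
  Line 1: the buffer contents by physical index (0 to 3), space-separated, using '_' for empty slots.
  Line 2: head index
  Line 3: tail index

write(12): buf=[12 _ _ _], head=0, tail=1, size=1
write(65): buf=[12 65 _ _], head=0, tail=2, size=2
read(): buf=[_ 65 _ _], head=1, tail=2, size=1
write(41): buf=[_ 65 41 _], head=1, tail=3, size=2
write(52): buf=[_ 65 41 52], head=1, tail=0, size=3
read(): buf=[_ _ 41 52], head=2, tail=0, size=2
read(): buf=[_ _ _ 52], head=3, tail=0, size=1
read(): buf=[_ _ _ _], head=0, tail=0, size=0
write(49): buf=[49 _ _ _], head=0, tail=1, size=1
read(): buf=[_ _ _ _], head=1, tail=1, size=0
write(71): buf=[_ 71 _ _], head=1, tail=2, size=1

Answer: _ 71 _ _
1
2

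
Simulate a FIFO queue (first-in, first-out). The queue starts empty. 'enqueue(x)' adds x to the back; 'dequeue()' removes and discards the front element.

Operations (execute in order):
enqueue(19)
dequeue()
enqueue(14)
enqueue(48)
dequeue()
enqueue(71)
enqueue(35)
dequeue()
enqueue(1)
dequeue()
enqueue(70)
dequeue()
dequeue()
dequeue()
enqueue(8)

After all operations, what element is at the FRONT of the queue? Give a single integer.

enqueue(19): queue = [19]
dequeue(): queue = []
enqueue(14): queue = [14]
enqueue(48): queue = [14, 48]
dequeue(): queue = [48]
enqueue(71): queue = [48, 71]
enqueue(35): queue = [48, 71, 35]
dequeue(): queue = [71, 35]
enqueue(1): queue = [71, 35, 1]
dequeue(): queue = [35, 1]
enqueue(70): queue = [35, 1, 70]
dequeue(): queue = [1, 70]
dequeue(): queue = [70]
dequeue(): queue = []
enqueue(8): queue = [8]

Answer: 8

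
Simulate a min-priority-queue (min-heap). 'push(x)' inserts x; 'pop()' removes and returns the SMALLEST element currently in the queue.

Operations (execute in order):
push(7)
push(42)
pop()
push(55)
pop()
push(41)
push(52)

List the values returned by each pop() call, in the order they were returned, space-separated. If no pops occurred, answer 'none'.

Answer: 7 42

Derivation:
push(7): heap contents = [7]
push(42): heap contents = [7, 42]
pop() → 7: heap contents = [42]
push(55): heap contents = [42, 55]
pop() → 42: heap contents = [55]
push(41): heap contents = [41, 55]
push(52): heap contents = [41, 52, 55]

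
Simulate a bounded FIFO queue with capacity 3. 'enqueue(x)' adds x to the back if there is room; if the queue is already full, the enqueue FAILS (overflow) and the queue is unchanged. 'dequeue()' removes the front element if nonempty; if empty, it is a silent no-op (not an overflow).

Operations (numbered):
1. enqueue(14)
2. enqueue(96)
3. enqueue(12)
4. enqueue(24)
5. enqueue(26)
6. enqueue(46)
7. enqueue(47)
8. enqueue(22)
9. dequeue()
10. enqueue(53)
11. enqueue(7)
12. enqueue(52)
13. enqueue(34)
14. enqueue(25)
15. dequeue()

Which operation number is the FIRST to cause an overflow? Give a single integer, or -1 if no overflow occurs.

1. enqueue(14): size=1
2. enqueue(96): size=2
3. enqueue(12): size=3
4. enqueue(24): size=3=cap → OVERFLOW (fail)
5. enqueue(26): size=3=cap → OVERFLOW (fail)
6. enqueue(46): size=3=cap → OVERFLOW (fail)
7. enqueue(47): size=3=cap → OVERFLOW (fail)
8. enqueue(22): size=3=cap → OVERFLOW (fail)
9. dequeue(): size=2
10. enqueue(53): size=3
11. enqueue(7): size=3=cap → OVERFLOW (fail)
12. enqueue(52): size=3=cap → OVERFLOW (fail)
13. enqueue(34): size=3=cap → OVERFLOW (fail)
14. enqueue(25): size=3=cap → OVERFLOW (fail)
15. dequeue(): size=2

Answer: 4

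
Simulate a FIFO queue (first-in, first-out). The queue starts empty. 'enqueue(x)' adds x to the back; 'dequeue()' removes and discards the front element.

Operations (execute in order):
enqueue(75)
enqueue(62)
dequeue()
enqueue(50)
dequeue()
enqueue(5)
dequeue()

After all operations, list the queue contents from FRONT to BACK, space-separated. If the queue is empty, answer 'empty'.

Answer: 5

Derivation:
enqueue(75): [75]
enqueue(62): [75, 62]
dequeue(): [62]
enqueue(50): [62, 50]
dequeue(): [50]
enqueue(5): [50, 5]
dequeue(): [5]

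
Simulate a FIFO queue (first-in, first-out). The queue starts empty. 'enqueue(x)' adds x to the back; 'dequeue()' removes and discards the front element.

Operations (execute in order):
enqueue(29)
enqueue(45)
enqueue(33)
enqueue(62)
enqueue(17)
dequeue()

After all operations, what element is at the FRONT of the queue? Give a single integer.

Answer: 45

Derivation:
enqueue(29): queue = [29]
enqueue(45): queue = [29, 45]
enqueue(33): queue = [29, 45, 33]
enqueue(62): queue = [29, 45, 33, 62]
enqueue(17): queue = [29, 45, 33, 62, 17]
dequeue(): queue = [45, 33, 62, 17]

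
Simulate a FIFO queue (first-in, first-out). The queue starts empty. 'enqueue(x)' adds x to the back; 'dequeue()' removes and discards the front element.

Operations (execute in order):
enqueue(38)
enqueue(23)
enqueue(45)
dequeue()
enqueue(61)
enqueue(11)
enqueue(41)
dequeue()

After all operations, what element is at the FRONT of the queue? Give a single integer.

Answer: 45

Derivation:
enqueue(38): queue = [38]
enqueue(23): queue = [38, 23]
enqueue(45): queue = [38, 23, 45]
dequeue(): queue = [23, 45]
enqueue(61): queue = [23, 45, 61]
enqueue(11): queue = [23, 45, 61, 11]
enqueue(41): queue = [23, 45, 61, 11, 41]
dequeue(): queue = [45, 61, 11, 41]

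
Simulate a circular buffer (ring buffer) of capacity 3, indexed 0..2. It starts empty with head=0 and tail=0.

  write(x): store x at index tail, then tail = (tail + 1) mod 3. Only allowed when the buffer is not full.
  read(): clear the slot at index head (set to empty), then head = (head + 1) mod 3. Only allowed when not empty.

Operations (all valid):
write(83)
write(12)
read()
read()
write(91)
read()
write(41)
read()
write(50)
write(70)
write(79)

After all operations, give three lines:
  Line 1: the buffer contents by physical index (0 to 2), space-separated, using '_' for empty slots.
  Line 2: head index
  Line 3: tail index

write(83): buf=[83 _ _], head=0, tail=1, size=1
write(12): buf=[83 12 _], head=0, tail=2, size=2
read(): buf=[_ 12 _], head=1, tail=2, size=1
read(): buf=[_ _ _], head=2, tail=2, size=0
write(91): buf=[_ _ 91], head=2, tail=0, size=1
read(): buf=[_ _ _], head=0, tail=0, size=0
write(41): buf=[41 _ _], head=0, tail=1, size=1
read(): buf=[_ _ _], head=1, tail=1, size=0
write(50): buf=[_ 50 _], head=1, tail=2, size=1
write(70): buf=[_ 50 70], head=1, tail=0, size=2
write(79): buf=[79 50 70], head=1, tail=1, size=3

Answer: 79 50 70
1
1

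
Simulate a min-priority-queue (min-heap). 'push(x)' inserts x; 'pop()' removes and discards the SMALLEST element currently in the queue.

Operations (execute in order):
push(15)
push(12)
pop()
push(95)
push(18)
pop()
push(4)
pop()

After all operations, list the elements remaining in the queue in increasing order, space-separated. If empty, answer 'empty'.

Answer: 18 95

Derivation:
push(15): heap contents = [15]
push(12): heap contents = [12, 15]
pop() → 12: heap contents = [15]
push(95): heap contents = [15, 95]
push(18): heap contents = [15, 18, 95]
pop() → 15: heap contents = [18, 95]
push(4): heap contents = [4, 18, 95]
pop() → 4: heap contents = [18, 95]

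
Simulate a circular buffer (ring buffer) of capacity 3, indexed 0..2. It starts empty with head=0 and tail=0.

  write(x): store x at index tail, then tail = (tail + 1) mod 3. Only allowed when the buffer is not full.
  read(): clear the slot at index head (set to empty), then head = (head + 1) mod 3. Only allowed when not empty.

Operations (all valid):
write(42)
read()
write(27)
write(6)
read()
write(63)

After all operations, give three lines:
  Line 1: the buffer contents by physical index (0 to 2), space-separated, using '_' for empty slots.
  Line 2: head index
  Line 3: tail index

Answer: 63 _ 6
2
1

Derivation:
write(42): buf=[42 _ _], head=0, tail=1, size=1
read(): buf=[_ _ _], head=1, tail=1, size=0
write(27): buf=[_ 27 _], head=1, tail=2, size=1
write(6): buf=[_ 27 6], head=1, tail=0, size=2
read(): buf=[_ _ 6], head=2, tail=0, size=1
write(63): buf=[63 _ 6], head=2, tail=1, size=2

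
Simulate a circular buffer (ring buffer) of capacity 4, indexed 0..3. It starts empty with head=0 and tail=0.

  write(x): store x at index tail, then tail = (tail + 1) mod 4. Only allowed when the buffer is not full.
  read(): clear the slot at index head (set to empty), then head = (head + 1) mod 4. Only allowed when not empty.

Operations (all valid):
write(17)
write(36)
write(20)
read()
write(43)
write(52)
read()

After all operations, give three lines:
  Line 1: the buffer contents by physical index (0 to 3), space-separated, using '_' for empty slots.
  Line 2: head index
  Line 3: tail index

Answer: 52 _ 20 43
2
1

Derivation:
write(17): buf=[17 _ _ _], head=0, tail=1, size=1
write(36): buf=[17 36 _ _], head=0, tail=2, size=2
write(20): buf=[17 36 20 _], head=0, tail=3, size=3
read(): buf=[_ 36 20 _], head=1, tail=3, size=2
write(43): buf=[_ 36 20 43], head=1, tail=0, size=3
write(52): buf=[52 36 20 43], head=1, tail=1, size=4
read(): buf=[52 _ 20 43], head=2, tail=1, size=3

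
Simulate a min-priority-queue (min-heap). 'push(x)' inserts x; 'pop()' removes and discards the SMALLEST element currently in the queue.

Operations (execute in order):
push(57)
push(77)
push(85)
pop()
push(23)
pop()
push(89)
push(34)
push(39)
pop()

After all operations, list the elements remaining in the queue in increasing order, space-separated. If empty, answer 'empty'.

push(57): heap contents = [57]
push(77): heap contents = [57, 77]
push(85): heap contents = [57, 77, 85]
pop() → 57: heap contents = [77, 85]
push(23): heap contents = [23, 77, 85]
pop() → 23: heap contents = [77, 85]
push(89): heap contents = [77, 85, 89]
push(34): heap contents = [34, 77, 85, 89]
push(39): heap contents = [34, 39, 77, 85, 89]
pop() → 34: heap contents = [39, 77, 85, 89]

Answer: 39 77 85 89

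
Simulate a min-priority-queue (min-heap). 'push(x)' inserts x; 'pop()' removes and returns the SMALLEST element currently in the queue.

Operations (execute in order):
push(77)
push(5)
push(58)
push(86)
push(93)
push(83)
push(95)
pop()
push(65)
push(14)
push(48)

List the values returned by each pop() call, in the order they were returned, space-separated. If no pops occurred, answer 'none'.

push(77): heap contents = [77]
push(5): heap contents = [5, 77]
push(58): heap contents = [5, 58, 77]
push(86): heap contents = [5, 58, 77, 86]
push(93): heap contents = [5, 58, 77, 86, 93]
push(83): heap contents = [5, 58, 77, 83, 86, 93]
push(95): heap contents = [5, 58, 77, 83, 86, 93, 95]
pop() → 5: heap contents = [58, 77, 83, 86, 93, 95]
push(65): heap contents = [58, 65, 77, 83, 86, 93, 95]
push(14): heap contents = [14, 58, 65, 77, 83, 86, 93, 95]
push(48): heap contents = [14, 48, 58, 65, 77, 83, 86, 93, 95]

Answer: 5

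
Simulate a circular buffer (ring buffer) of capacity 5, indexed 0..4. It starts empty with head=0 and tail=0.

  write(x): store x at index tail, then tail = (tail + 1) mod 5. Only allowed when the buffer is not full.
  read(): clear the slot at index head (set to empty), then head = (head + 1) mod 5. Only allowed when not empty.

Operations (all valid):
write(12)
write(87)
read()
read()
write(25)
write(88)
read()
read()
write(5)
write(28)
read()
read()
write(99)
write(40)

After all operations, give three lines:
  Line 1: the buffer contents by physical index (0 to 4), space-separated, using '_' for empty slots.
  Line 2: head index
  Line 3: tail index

write(12): buf=[12 _ _ _ _], head=0, tail=1, size=1
write(87): buf=[12 87 _ _ _], head=0, tail=2, size=2
read(): buf=[_ 87 _ _ _], head=1, tail=2, size=1
read(): buf=[_ _ _ _ _], head=2, tail=2, size=0
write(25): buf=[_ _ 25 _ _], head=2, tail=3, size=1
write(88): buf=[_ _ 25 88 _], head=2, tail=4, size=2
read(): buf=[_ _ _ 88 _], head=3, tail=4, size=1
read(): buf=[_ _ _ _ _], head=4, tail=4, size=0
write(5): buf=[_ _ _ _ 5], head=4, tail=0, size=1
write(28): buf=[28 _ _ _ 5], head=4, tail=1, size=2
read(): buf=[28 _ _ _ _], head=0, tail=1, size=1
read(): buf=[_ _ _ _ _], head=1, tail=1, size=0
write(99): buf=[_ 99 _ _ _], head=1, tail=2, size=1
write(40): buf=[_ 99 40 _ _], head=1, tail=3, size=2

Answer: _ 99 40 _ _
1
3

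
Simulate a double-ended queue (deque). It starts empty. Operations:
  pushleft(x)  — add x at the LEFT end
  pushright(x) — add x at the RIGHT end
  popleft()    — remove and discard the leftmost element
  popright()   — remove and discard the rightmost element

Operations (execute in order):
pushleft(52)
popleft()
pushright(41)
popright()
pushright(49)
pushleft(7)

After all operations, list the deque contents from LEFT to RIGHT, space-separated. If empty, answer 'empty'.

Answer: 7 49

Derivation:
pushleft(52): [52]
popleft(): []
pushright(41): [41]
popright(): []
pushright(49): [49]
pushleft(7): [7, 49]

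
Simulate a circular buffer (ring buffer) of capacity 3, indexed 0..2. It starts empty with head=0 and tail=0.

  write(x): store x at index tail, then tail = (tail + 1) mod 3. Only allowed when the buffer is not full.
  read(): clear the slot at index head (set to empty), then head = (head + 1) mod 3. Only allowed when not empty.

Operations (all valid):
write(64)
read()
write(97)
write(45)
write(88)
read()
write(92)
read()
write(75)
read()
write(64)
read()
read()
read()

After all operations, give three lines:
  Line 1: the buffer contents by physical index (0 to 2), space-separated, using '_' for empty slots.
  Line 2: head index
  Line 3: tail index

Answer: _ _ _
1
1

Derivation:
write(64): buf=[64 _ _], head=0, tail=1, size=1
read(): buf=[_ _ _], head=1, tail=1, size=0
write(97): buf=[_ 97 _], head=1, tail=2, size=1
write(45): buf=[_ 97 45], head=1, tail=0, size=2
write(88): buf=[88 97 45], head=1, tail=1, size=3
read(): buf=[88 _ 45], head=2, tail=1, size=2
write(92): buf=[88 92 45], head=2, tail=2, size=3
read(): buf=[88 92 _], head=0, tail=2, size=2
write(75): buf=[88 92 75], head=0, tail=0, size=3
read(): buf=[_ 92 75], head=1, tail=0, size=2
write(64): buf=[64 92 75], head=1, tail=1, size=3
read(): buf=[64 _ 75], head=2, tail=1, size=2
read(): buf=[64 _ _], head=0, tail=1, size=1
read(): buf=[_ _ _], head=1, tail=1, size=0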